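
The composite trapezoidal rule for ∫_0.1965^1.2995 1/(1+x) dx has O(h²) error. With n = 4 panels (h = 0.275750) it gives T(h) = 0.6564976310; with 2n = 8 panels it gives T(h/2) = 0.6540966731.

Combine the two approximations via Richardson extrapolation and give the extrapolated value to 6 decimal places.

0.653296

r = 2, so 2^r = 4.
Top: 4(0.6540966731) − (0.6564976310) = 1.9598890614
Divide by 2^2 − 1 = 3.
So the Richardson estimate is 0.6532963538.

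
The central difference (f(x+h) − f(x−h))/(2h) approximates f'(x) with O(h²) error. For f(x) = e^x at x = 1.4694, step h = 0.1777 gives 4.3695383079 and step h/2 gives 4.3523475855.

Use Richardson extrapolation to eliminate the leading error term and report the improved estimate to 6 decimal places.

4.346617

The method has order 2: 2^2 = 4.
Difference of the inputs: 4.3523475855 − 4.3695383079 = -0.0171907224
Divide by 2^2 − 1 = 3: (-0.0171907224)/3 = -0.0057302408
R = 4.3523475855 − 0.0057302408 = 4.3466173447
Correction |R − A(h/2)| = 5.730e-03; gap |A(h/2) − A(h)| = 1.719e-02.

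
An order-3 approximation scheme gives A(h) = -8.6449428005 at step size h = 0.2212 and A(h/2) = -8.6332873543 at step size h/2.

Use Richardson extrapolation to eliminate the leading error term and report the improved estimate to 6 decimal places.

With r = 3 the leading error scales as h^3, so the weight is 2^3 = 8.
8*(-8.6332873543) − (-8.6449428005) = -60.4213560339
(-60.4213560339) ÷ 7 = -8.6316222906

-8.631622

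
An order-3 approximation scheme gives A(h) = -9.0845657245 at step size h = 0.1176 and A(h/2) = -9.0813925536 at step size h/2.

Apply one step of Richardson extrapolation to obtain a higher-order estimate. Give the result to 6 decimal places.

-9.080939

Error is O(h^3); halving h shrinks it by 2^3 = 8.
8×(-9.0813925536) − (-9.0845657245) = -63.5665747043
(-63.5665747043) ÷ 7 = -9.0809392435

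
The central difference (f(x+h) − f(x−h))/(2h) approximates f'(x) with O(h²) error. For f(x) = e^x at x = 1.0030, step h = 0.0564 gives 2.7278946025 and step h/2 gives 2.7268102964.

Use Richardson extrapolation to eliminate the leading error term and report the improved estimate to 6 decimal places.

2.726449

Method order is 2; weight 2^2 = 4.
4 × 2.7268102964 = 10.9072411856; 10.9072411856 − 2.7278946025 = 8.1793465831
8.1793465831 ÷ 3 = 2.7264488610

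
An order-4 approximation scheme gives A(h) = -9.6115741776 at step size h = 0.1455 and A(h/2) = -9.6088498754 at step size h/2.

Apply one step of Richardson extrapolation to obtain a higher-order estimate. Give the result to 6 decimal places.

-9.608668

Leading term ∝ h^4; use weight 16 = 2^4.
16*(-9.6088498754) = -153.7415980064; subtract (-9.6115741776) → -144.1300238288
Divide by 2^4 − 1 = 15.
So the Richardson estimate is -9.6086682553.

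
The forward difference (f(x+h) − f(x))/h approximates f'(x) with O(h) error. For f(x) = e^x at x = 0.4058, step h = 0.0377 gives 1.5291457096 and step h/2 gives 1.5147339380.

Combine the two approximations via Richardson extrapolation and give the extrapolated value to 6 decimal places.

r = 1: numerator weight 2, denominator 1.
2^1·A(h/2) = 3.0294678760; minus A(h) gives 1.5003221664.
(2·1.5147339380 − 1.5291457096)/(2 − 1) = 1.5003221664

1.500322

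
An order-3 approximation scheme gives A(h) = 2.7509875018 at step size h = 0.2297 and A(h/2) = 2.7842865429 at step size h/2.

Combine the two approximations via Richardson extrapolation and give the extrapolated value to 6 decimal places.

Method order is 3; weight 2^3 = 8.
Difference of the inputs: 2.7842865429 − 2.7509875018 = 0.0332990411
Divide by 2^3 − 1 = 7: 0.0332990411/7 = 0.0047570059
R = A(h/2) + (A(h/2) − A(h))/7 = 2.7842865429 + 0.0047570059 = 2.7890435488

2.789044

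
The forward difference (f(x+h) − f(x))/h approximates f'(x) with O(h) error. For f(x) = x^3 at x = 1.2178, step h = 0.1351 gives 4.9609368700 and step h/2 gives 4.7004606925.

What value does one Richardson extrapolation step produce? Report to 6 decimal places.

Error is O(h^1); halving h shrinks it by 2^1 = 2.
2·4.7004606925 − 4.9609368700 = 4.4399845150
Extrapolated: 4.4399845150 / 1 = 4.4399845150

4.439985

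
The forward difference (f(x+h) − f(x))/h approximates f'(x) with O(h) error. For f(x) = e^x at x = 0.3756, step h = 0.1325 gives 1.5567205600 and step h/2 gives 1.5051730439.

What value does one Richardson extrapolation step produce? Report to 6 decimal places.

The method has order 1: 2^1 = 2.
Top: 2(1.5051730439) − (1.5567205600) = 1.4536255278
R = 1.4536255278/1 = 1.4536255278
Gap between inputs: 5.155e-02; correction applied: −0.0515475161.

1.453626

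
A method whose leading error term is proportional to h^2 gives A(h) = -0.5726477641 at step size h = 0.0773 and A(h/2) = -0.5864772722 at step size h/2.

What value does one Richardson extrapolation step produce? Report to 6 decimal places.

-0.591087

With r = 2 the leading error scales as h^2, so the weight is 2^2 = 4.
4×(-0.5864772722) = -2.3459090888; (-2.3459090888) − (-0.5726477641) = -1.7732613247
Divide by 2^2 − 1 = 3.
Result: -0.5910871082
Correction |R − A(h/2)| = 4.610e-03; gap |A(h/2) − A(h)| = 1.383e-02.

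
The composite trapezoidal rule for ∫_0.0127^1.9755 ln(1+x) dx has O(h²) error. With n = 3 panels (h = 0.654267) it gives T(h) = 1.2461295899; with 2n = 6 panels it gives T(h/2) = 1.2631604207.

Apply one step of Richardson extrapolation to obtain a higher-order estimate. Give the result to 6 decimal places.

1.268837

Leading term ∝ h^2; use weight 4 = 2^2.
4 × 1.2631604207 = 5.0526416828; subtract 1.2461295899 → 3.8065120929
(4 × 1.2631604207 − 1.2461295899)/(4 − 1) = 1.2688373643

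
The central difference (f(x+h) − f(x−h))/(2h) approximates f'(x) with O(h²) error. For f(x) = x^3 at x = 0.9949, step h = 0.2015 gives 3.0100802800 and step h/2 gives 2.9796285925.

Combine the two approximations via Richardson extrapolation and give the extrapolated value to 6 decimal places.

r = 2, so 2^r = 4.
Numerator 4·A(h/2) − A(h) = 4·2.9796285925 − 3.0100802800 = 8.9084340900
Extrapolated: 8.9084340900 / 3 = 2.9694780300

2.969478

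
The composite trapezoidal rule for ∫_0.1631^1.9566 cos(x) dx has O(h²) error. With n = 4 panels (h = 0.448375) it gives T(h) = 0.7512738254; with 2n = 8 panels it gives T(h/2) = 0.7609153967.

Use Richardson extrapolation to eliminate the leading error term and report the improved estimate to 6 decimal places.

0.764129

r = 2, so 2^r = 4.
A(h/2) − A(h) = 0.7609153967 − 0.7512738254 = 0.0096415713
Correction (A(h/2) − A(h))/(4 − 1) = 0.0096415713/3 = 0.0032138571
R = 0.7609153967 + 0.0032138571 = 0.7641292538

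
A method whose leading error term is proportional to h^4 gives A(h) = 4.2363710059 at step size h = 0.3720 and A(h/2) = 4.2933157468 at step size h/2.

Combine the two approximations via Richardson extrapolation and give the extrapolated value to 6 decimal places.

The method has order 4: 2^4 = 16.
2^4*A(h/2) = 68.6930519488; minus A(h) gives 64.4566809429.
Denominator 16 − 1 = 15.
Extrapolated: 64.4566809429 / 15 = 4.2971120629
Correction |R − A(h/2)| = 3.796e-03; gap |A(h/2) − A(h)| = 5.694e-02.

4.297112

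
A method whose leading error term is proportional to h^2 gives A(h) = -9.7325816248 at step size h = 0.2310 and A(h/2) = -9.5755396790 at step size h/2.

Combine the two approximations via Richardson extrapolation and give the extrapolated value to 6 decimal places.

r = 2, so 2^r = 4.
4×(-9.5755396790) = -38.3021587160; (-38.3021587160) − (-9.7325816248) = -28.5695770912
Denominator 4 − 1 = 3.
Extrapolated: (-28.5695770912) / 3 = -9.5231923637

-9.523192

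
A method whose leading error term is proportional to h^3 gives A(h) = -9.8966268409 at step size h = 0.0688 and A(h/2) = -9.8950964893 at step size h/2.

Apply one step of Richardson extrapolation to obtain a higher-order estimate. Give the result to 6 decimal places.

-9.894878

The method has order 3: 2^3 = 8.
2^3*A(h/2) = -79.1607719144; minus A(h) gives -69.2641450735.
(8*(-9.8950964893) − (-9.8966268409))/(8 − 1) = -9.8948778676
Shift from A(h/2): +0.0002186217.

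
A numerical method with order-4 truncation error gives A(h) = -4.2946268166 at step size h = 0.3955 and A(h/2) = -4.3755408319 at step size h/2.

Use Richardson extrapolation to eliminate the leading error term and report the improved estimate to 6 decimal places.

With r = 4 the leading error scales as h^4, so the weight is 2^4 = 16.
Difference of the inputs: -4.3755408319 − (-4.2946268166) = -0.0809140153
Divide by 2^4 − 1 = 15: (-0.0809140153)/15 = -0.0053942677
R = A(h/2) + (A(h/2) − A(h))/15 = -4.3755408319 − 0.0053942677 = -4.3809350996
Gap between inputs: 8.091e-02; correction applied: −0.0053942677.

-4.380935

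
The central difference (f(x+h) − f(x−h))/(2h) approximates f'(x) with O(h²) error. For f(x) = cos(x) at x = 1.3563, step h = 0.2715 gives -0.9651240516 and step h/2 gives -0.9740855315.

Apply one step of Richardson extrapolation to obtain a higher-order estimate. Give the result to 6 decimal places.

The method has order 2: 2^2 = 4.
4·(-0.9740855315) = -3.8963421260; subtract (-0.9651240516) → -2.9312180744
Divide by 2^2 − 1 = 3.
R = (-2.9312180744)/3 = -0.9770726915
Gap between inputs: 8.961e-03; correction applied: −0.0029871600.

-0.977073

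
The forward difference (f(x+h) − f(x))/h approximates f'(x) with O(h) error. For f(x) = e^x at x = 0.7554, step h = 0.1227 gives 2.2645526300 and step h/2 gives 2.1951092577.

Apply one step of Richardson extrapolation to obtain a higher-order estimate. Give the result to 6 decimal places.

2.125666

The method has order 1: 2^1 = 2.
2×2.1951092577 = 4.3902185154; subtract 2.2645526300 → 2.1256658854
Divide by 2^1 − 1 = 1.
R = 2.1256658854/1 = 2.1256658854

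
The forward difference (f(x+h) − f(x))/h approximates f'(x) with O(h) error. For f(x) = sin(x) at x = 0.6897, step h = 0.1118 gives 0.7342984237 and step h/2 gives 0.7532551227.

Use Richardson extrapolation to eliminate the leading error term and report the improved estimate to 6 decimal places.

0.772212

r = 1: numerator weight 2, denominator 1.
2·0.7532551227 = 1.5065102454; 1.5065102454 − 0.7342984237 = 0.7722118217
Extrapolated: 0.7722118217 / 1 = 0.7722118217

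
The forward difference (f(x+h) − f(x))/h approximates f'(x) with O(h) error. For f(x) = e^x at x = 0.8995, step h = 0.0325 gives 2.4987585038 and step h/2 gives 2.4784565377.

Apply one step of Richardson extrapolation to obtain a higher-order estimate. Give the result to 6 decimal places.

Error is O(h^1); halving h shrinks it by 2^1 = 2.
2*2.4784565377 − 2.4987585038 = 2.4581545716
2.4581545716 ÷ 1 = 2.4581545716
Correction |R − A(h/2)| = 2.030e-02; gap |A(h/2) − A(h)| = 2.030e-02.

2.458155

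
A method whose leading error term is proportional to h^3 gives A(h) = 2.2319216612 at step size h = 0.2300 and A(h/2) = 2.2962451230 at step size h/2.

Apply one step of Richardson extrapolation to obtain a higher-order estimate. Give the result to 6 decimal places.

The method has order 3: 2^3 = 8.
8×2.2962451230 − 2.2319216612 = 16.1380393228
Denominator 8 − 1 = 7.
Extrapolated: 16.1380393228 / 7 = 2.3054341890
Correction |R − A(h/2)| = 9.189e-03; gap |A(h/2) − A(h)| = 6.432e-02.

2.305434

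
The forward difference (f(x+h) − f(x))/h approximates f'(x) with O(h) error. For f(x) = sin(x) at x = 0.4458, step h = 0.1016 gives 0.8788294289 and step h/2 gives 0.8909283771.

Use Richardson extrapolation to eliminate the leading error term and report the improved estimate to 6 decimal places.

Leading term ∝ h^1; use weight 2 = 2^1.
Difference of the inputs: 0.8909283771 − 0.8788294289 = 0.0120989482
Divide by 2^1 − 1 = 1: 0.0120989482/1 = 0.0120989482
R = 0.8909283771 + 0.0120989482 = 0.9030273253
Shift from A(h/2): +0.0120989482.

0.903027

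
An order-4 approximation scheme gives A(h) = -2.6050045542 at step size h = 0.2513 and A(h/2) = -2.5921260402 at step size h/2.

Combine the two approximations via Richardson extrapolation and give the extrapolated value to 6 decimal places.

Error is O(h^4); halving h shrinks it by 2^4 = 16.
Numerator 16×A(h/2) − A(h) = 16×(-2.5921260402) − (-2.6050045542) = -38.8690120890
Denominator 16 − 1 = 15.
So the Richardson estimate is -2.5912674726.

-2.591267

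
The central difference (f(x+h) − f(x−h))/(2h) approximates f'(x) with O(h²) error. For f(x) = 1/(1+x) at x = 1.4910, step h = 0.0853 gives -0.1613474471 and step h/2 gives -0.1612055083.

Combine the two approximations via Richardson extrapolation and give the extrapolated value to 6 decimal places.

-0.161158

The method has order 2: 2^2 = 4.
Weighted: (-0.6448220332) − (-0.1613474471) = -0.4834745861
Denominator 4 − 1 = 3.
Result: -0.1611581954
Correction |R − A(h/2)| = 4.731e-05; gap |A(h/2) − A(h)| = 1.419e-04.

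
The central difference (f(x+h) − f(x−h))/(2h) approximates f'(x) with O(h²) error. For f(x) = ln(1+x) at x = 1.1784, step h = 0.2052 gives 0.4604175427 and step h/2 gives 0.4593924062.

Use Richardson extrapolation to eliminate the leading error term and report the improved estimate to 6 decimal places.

0.459051

Error is O(h^2); halving h shrinks it by 2^2 = 4.
4*0.4593924062 = 1.8375696248; subtract 0.4604175427 → 1.3771520821
Denominator 4 − 1 = 3.
Result: 0.4590506940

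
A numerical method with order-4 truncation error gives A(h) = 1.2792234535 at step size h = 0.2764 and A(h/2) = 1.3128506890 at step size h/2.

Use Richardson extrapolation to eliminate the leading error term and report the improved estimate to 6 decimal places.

1.315093

Method order is 4; weight 2^4 = 16.
Numerator 16·A(h/2) − A(h) = 16·1.3128506890 − 1.2792234535 = 19.7263875705
(16·1.3128506890 − 1.2792234535)/(16 − 1) = 1.3150925047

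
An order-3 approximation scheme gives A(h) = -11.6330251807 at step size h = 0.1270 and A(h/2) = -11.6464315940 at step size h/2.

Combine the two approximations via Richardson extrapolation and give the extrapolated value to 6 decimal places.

-11.648347

The method has order 3: 2^3 = 8.
A(h/2) − A(h) = -11.6464315940 − (-11.6330251807) = -0.0134064133
Divide by 2^3 − 1 = 7: (-0.0134064133)/7 = -0.0019152019
R = A(h/2) + (A(h/2) − A(h))/7 = -11.6464315940 − 0.0019152019 = -11.6483467959
Shift from A(h/2): −0.0019152019.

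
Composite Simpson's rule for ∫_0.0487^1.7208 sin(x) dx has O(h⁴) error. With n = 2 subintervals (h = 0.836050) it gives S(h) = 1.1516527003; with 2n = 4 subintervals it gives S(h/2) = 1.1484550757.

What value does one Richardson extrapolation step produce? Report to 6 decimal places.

1.148242

Method order is 4; weight 2^4 = 16.
A(h/2) − A(h) = 1.1484550757 − 1.1516527003 = -0.0031976246
Correction (A(h/2) − A(h))/(16 − 1) = (-0.0031976246)/15 = -0.0002131750
R = A(h/2) + (A(h/2) − A(h))/15 = 1.1484550757 − 0.0002131750 = 1.1482419007
Shift from A(h/2): −0.0002131750.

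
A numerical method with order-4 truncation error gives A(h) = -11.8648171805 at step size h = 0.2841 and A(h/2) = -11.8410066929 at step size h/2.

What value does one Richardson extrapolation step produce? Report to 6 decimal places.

-11.839419

Method order is 4; weight 2^4 = 16.
Numerator 16 × A(h/2) − A(h) = 16 × (-11.8410066929) − (-11.8648171805) = -177.5912899059
(-177.5912899059) ÷ 15 = -11.8394193271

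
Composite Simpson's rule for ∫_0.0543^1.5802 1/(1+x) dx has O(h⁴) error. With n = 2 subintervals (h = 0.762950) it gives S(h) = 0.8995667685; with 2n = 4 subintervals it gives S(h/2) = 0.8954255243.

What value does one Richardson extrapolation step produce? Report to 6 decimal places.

0.895149

Method order is 4; weight 2^4 = 16.
Top: 16(0.8954255243) − (0.8995667685) = 13.4272416203
Denominator 16 − 1 = 15.
So the Richardson estimate is 0.8951494414.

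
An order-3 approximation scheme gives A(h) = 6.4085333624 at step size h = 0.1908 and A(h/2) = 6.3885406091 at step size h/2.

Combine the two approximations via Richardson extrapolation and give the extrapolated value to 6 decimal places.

Error is O(h^3); halving h shrinks it by 2^3 = 8.
8 × 6.3885406091 − 6.4085333624 = 44.6997915104
Denominator 8 − 1 = 7.
44.6997915104 ÷ 7 = 6.3856845015
Correction |R − A(h/2)| = 2.856e-03; gap |A(h/2) − A(h)| = 1.999e-02.

6.385685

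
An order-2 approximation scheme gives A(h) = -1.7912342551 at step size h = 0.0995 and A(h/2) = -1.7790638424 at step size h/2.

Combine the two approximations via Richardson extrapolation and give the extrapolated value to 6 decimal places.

Method order is 2; weight 2^2 = 4.
A(h/2) − A(h) = -1.7790638424 − (-1.7912342551) = 0.0121704127
Divide by 2^2 − 1 = 3: 0.0121704127/3 = 0.0040568042
R = A(h/2) + (A(h/2) − A(h))/3 = -1.7790638424 + 0.0040568042 = -1.7750070382
Shift from A(h/2): +0.0040568042.

-1.775007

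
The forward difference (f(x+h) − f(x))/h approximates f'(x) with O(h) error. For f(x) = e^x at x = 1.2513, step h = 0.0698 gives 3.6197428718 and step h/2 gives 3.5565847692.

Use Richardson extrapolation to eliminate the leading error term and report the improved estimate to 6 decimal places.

3.493427

The method has order 1: 2^1 = 2.
Top: 2(3.5565847692) − (3.6197428718) = 3.4934266666
3.4934266666 ÷ 1 = 3.4934266666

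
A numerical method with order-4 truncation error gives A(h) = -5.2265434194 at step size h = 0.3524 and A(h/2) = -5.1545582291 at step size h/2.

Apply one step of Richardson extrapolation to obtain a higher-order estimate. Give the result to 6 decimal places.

r = 4: numerator weight 16, denominator 15.
Weighted: (-82.4729316656) − (-5.2265434194) = -77.2463882462
Divide by 2^4 − 1 = 15.
So the Richardson estimate is -5.1497592164.

-5.149759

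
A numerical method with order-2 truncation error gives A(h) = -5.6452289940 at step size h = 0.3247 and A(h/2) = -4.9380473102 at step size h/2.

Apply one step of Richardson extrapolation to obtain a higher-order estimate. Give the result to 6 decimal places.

With r = 2 the leading error scales as h^2, so the weight is 2^2 = 4.
Numerator 4×A(h/2) − A(h) = 4×(-4.9380473102) − (-5.6452289940) = -14.1069602468
Denominator 4 − 1 = 3.
(4×(-4.9380473102) − (-5.6452289940))/(4 − 1) = -4.7023200823
Gap between inputs: 7.072e-01; correction applied: +0.2357272279.

-4.702320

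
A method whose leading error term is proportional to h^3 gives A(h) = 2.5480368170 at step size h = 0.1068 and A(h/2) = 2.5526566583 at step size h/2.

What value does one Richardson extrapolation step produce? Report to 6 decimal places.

With r = 3 the leading error scales as h^3, so the weight is 2^3 = 8.
Numerator 8*A(h/2) − A(h) = 8*2.5526566583 − 2.5480368170 = 17.8732164494
Denominator 8 − 1 = 7.
So the Richardson estimate is 2.5533166356.
Correction |R − A(h/2)| = 6.600e-04; gap |A(h/2) − A(h)| = 4.620e-03.

2.553317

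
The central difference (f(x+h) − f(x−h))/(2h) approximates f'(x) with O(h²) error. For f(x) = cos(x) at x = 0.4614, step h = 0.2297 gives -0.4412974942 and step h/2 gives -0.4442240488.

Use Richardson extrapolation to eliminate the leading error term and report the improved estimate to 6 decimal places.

-0.445200

Order 2 gives 2^r = 4 and 2^r − 1 = 3.
4 × (-0.4442240488) = -1.7768961952; subtract (-0.4412974942) → -1.3355987010
R = (-1.3355987010)/3 = -0.4451995670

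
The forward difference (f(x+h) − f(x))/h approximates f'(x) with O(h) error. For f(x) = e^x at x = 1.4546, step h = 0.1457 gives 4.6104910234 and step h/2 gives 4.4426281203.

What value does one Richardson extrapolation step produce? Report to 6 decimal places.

4.274765

The method has order 1: 2^1 = 2.
A(h/2) − A(h) = 4.4426281203 − 4.6104910234 = -0.1678629031
Correction (A(h/2) − A(h))/(2 − 1) = (-0.1678629031)/1 = -0.1678629031
R = A(h/2) + (A(h/2) − A(h))/1 = 4.4426281203 − 0.1678629031 = 4.2747652172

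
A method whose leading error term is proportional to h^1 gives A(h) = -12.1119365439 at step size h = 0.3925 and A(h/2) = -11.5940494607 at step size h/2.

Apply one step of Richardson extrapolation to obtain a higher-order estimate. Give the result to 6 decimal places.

r = 1, so 2^r = 2.
Weighted: (-23.1880989214) − (-12.1119365439) = -11.0761623775
Divide by 2^1 − 1 = 1.
Result: -11.0761623775
Shift from A(h/2): +0.5178870832.

-11.076162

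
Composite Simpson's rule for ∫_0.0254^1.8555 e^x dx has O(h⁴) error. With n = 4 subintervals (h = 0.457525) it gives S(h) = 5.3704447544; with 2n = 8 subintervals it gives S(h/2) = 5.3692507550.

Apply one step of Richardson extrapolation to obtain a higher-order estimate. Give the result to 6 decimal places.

5.369171

Error is O(h^4); halving h shrinks it by 2^4 = 16.
Top: 16(5.3692507550) − (5.3704447544) = 80.5375673256
Extrapolated: 80.5375673256 / 15 = 5.3691711550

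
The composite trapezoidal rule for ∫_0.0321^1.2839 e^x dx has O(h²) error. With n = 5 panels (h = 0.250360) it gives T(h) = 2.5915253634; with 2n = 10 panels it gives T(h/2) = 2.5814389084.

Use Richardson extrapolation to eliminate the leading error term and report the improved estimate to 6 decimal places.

With r = 2 the leading error scales as h^2, so the weight is 2^2 = 4.
4*2.5814389084 − 2.5915253634 = 7.7342302702
R = 7.7342302702/3 = 2.5780767567
Gap between inputs: 1.009e-02; correction applied: −0.0033621517.

2.578077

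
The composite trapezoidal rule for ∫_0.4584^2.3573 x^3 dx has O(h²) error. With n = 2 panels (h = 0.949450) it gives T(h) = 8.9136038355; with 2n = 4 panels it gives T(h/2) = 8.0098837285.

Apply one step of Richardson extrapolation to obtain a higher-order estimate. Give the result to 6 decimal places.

7.708644

r = 2: numerator weight 4, denominator 3.
2^2*A(h/2) = 32.0395349140; minus A(h) gives 23.1259310785.
(4*8.0098837285 − 8.9136038355)/(4 − 1) = 7.7086436928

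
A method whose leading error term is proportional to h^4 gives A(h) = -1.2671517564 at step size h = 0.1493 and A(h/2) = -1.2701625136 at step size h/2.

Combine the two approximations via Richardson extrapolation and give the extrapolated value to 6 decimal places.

-1.270363

Error is O(h^4); halving h shrinks it by 2^4 = 16.
2^4·A(h/2) = -20.3226002176; minus A(h) gives -19.0554484612.
Divide by 2^4 − 1 = 15.
R = (-19.0554484612)/15 = -1.2703632307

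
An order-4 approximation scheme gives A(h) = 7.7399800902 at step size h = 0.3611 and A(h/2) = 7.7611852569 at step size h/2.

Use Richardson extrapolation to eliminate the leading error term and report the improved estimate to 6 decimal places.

7.762599

Leading term ∝ h^4; use weight 16 = 2^4.
16·7.7611852569 = 124.1789641104; 124.1789641104 − 7.7399800902 = 116.4389840202
Denominator 16 − 1 = 15.
116.4389840202 ÷ 15 = 7.7625989347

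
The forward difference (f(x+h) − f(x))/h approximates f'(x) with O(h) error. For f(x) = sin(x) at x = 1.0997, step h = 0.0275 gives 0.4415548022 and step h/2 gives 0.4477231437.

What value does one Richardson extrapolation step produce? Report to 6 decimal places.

0.453891

Leading term ∝ h^1; use weight 2 = 2^1.
Numerator 2 × A(h/2) − A(h) = 2 × 0.4477231437 − 0.4415548022 = 0.4538914852
0.4538914852 ÷ 1 = 0.4538914852
Correction |R − A(h/2)| = 6.168e-03; gap |A(h/2) − A(h)| = 6.168e-03.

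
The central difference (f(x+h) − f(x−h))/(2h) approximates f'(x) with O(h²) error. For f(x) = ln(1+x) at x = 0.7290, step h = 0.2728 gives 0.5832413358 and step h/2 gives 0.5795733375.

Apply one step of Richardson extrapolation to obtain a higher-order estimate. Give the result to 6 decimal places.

r = 2, so 2^r = 4.
Difference of the inputs: 0.5795733375 − 0.5832413358 = -0.0036679983
Correction (A(h/2) − A(h))/(4 − 1) = (-0.0036679983)/3 = -0.0012226661
R = A(h/2) + (A(h/2) − A(h))/3 = 0.5795733375 − 0.0012226661 = 0.5783506714
Gap between inputs: 3.668e-03; correction applied: −0.0012226661.

0.578351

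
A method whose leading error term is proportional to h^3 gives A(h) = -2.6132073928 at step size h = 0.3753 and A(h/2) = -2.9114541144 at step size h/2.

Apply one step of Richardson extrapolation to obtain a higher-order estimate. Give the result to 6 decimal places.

Error is O(h^3); halving h shrinks it by 2^3 = 8.
8*(-2.9114541144) − (-2.6132073928) = -20.6784255224
Divide by 2^3 − 1 = 7.
Result: -2.9540607889

-2.954061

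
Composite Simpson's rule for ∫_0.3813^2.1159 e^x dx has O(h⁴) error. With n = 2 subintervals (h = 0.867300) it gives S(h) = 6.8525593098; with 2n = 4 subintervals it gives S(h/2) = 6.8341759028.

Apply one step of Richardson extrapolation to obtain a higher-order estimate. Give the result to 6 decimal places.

6.832950

r = 4, so 2^r = 16.
Weighted: 109.3468144448 − 6.8525593098 = 102.4942551350
Denominator 16 − 1 = 15.
Extrapolated: 102.4942551350 / 15 = 6.8329503423
Correction |R − A(h/2)| = 1.226e-03; gap |A(h/2) − A(h)| = 1.838e-02.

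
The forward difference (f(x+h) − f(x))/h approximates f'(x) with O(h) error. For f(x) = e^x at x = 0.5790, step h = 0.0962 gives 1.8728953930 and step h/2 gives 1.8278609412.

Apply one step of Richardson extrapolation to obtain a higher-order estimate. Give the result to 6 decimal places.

Method order is 1; weight 2^1 = 2.
Difference of the inputs: 1.8278609412 − 1.8728953930 = -0.0450344518
Divide by 2^1 − 1 = 1: (-0.0450344518)/1 = -0.0450344518
R = A(h/2) + (A(h/2) − A(h))/1 = 1.8278609412 − 0.0450344518 = 1.7828264894
Gap between inputs: 4.503e-02; correction applied: −0.0450344518.

1.782826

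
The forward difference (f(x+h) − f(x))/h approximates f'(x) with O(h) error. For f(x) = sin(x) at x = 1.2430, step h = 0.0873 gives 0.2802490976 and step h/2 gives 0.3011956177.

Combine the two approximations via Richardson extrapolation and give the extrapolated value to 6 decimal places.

0.322142

With r = 1 the leading error scales as h^1, so the weight is 2^1 = 2.
Weighted: 0.6023912354 − 0.2802490976 = 0.3221421378
Divide by 2^1 − 1 = 1.
Extrapolated: 0.3221421378 / 1 = 0.3221421378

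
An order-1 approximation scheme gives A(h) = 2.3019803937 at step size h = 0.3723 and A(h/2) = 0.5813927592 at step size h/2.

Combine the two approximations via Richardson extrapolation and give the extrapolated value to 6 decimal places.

Error is O(h^1); halving h shrinks it by 2^1 = 2.
Numerator 2*A(h/2) − A(h) = 2*0.5813927592 − 2.3019803937 = -1.1391948753
(2*0.5813927592 − 2.3019803937)/(2 − 1) = -1.1391948753
Gap between inputs: 1.721e+00; correction applied: −1.7205876345.

-1.139195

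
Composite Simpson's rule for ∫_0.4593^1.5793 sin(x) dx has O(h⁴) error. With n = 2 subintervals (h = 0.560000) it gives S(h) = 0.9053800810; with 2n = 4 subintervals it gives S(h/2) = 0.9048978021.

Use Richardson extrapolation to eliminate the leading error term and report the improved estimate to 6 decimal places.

r = 4, so 2^r = 16.
Top: 16(0.9048978021) − (0.9053800810) = 13.5729847526
13.5729847526 ÷ 15 = 0.9048656502
Gap between inputs: 4.823e-04; correction applied: −0.0000321519.

0.904866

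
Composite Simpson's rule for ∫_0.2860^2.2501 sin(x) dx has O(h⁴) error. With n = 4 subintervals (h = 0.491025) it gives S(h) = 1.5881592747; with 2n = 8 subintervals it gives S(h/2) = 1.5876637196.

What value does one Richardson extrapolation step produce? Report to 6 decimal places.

1.587631

r = 4: numerator weight 16, denominator 15.
16 × 1.5876637196 = 25.4026195136; 25.4026195136 − 1.5881592747 = 23.8144602389
R = 23.8144602389/15 = 1.5876306826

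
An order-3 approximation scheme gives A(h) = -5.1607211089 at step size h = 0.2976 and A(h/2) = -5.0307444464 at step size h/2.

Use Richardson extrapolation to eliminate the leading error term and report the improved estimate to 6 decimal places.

-5.012176

The method has order 3: 2^3 = 8.
8*(-5.0307444464) = -40.2459555712; (-40.2459555712) − (-5.1607211089) = -35.0852344623
Denominator 8 − 1 = 7.
So the Richardson estimate is -5.0121763518.
Gap between inputs: 1.300e-01; correction applied: +0.0185680946.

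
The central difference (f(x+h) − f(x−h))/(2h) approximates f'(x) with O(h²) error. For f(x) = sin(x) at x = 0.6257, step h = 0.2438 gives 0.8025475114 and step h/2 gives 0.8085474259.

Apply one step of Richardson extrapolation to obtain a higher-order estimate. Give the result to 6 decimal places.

The method has order 2: 2^2 = 4.
Top: 4(0.8085474259) − (0.8025475114) = 2.4316421922
(4·0.8085474259 − 0.8025475114)/(4 − 1) = 0.8105473974
Correction |R − A(h/2)| = 2.000e-03; gap |A(h/2) − A(h)| = 6.000e-03.

0.810547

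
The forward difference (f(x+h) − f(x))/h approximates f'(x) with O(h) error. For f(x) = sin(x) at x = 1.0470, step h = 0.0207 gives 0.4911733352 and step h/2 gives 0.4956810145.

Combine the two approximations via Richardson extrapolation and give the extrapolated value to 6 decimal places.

0.500189

r = 1, so 2^r = 2.
2*0.4956810145 = 0.9913620290; 0.9913620290 − 0.4911733352 = 0.5001886938
R = 0.5001886938/1 = 0.5001886938
Gap between inputs: 4.508e-03; correction applied: +0.0045076793.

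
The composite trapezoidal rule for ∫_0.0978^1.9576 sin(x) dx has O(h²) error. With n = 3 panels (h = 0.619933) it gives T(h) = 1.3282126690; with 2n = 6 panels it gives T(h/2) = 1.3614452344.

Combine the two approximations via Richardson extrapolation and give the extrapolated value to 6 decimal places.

Leading term ∝ h^2; use weight 4 = 2^2.
4×1.3614452344 = 5.4457809376; subtract 1.3282126690 → 4.1175682686
Denominator 4 − 1 = 3.
(4×1.3614452344 − 1.3282126690)/(4 − 1) = 1.3725227562

1.372523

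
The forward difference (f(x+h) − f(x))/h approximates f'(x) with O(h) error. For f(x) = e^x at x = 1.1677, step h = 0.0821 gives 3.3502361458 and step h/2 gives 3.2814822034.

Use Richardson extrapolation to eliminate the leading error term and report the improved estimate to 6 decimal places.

With r = 1 the leading error scales as h^1, so the weight is 2^1 = 2.
Difference of the inputs: 3.2814822034 − 3.3502361458 = -0.0687539424
Correction (A(h/2) − A(h))/(2 − 1) = (-0.0687539424)/1 = -0.0687539424
R = 3.2814822034 − 0.0687539424 = 3.2127282610

3.212728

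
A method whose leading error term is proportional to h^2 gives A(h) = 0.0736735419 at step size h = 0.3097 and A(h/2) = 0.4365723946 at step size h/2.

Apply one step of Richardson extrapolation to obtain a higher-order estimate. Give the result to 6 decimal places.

r = 2: numerator weight 4, denominator 3.
2^2·A(h/2) = 1.7462895784; minus A(h) gives 1.6726160365.
Denominator 4 − 1 = 3.
1.6726160365 ÷ 3 = 0.5575386788

0.557539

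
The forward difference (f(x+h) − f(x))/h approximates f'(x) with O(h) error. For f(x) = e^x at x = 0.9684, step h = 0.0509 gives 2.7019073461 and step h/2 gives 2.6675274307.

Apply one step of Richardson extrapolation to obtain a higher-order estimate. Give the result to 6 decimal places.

2.633148

Error is O(h^1); halving h shrinks it by 2^1 = 2.
Weighted: 5.3350548614 − 2.7019073461 = 2.6331475153
Extrapolated: 2.6331475153 / 1 = 2.6331475153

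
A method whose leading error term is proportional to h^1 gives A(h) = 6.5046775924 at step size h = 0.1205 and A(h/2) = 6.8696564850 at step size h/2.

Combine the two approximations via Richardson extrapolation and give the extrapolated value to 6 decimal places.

7.234635

Leading term ∝ h^1; use weight 2 = 2^1.
2^1*A(h/2) = 13.7393129700; minus A(h) gives 7.2346353776.
R = 7.2346353776/1 = 7.2346353776
Gap between inputs: 3.650e-01; correction applied: +0.3649788926.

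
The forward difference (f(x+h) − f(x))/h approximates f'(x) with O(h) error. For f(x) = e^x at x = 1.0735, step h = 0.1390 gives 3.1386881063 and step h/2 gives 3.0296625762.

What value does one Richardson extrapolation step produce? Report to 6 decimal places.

2.920637

Order 1 gives 2^r = 2 and 2^r − 1 = 1.
A(h/2) − A(h) = 3.0296625762 − 3.1386881063 = -0.1090255301
Divide by 2^1 − 1 = 1: (-0.1090255301)/1 = -0.1090255301
R = A(h/2) + (A(h/2) − A(h))/1 = 3.0296625762 − 0.1090255301 = 2.9206370461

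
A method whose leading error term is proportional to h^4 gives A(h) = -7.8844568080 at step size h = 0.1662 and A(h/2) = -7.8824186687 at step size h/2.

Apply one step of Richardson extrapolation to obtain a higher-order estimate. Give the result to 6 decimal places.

r = 4: numerator weight 16, denominator 15.
Weighted: (-126.1186986992) − (-7.8844568080) = -118.2342418912
Divide by 2^4 − 1 = 15.
(16*(-7.8824186687) − (-7.8844568080))/(16 − 1) = -7.8822827927

-7.882283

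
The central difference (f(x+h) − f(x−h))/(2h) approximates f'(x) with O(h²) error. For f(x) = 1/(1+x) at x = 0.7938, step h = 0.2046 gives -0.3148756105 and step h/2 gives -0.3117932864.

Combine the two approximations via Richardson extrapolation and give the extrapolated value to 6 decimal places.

-0.310766

Error is O(h^2); halving h shrinks it by 2^2 = 4.
4×(-0.3117932864) = -1.2471731456; (-1.2471731456) − (-0.3148756105) = -0.9322975351
Divide by 2^2 − 1 = 3.
Extrapolated: (-0.9322975351) / 3 = -0.3107658450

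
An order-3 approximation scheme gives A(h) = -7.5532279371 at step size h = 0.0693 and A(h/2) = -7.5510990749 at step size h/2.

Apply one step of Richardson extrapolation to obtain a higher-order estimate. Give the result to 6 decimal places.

Leading term ∝ h^3; use weight 8 = 2^3.
8 × (-7.5510990749) − (-7.5532279371) = -52.8555646621
Divide by 2^3 − 1 = 7.
So the Richardson estimate is -7.5507949517.

-7.550795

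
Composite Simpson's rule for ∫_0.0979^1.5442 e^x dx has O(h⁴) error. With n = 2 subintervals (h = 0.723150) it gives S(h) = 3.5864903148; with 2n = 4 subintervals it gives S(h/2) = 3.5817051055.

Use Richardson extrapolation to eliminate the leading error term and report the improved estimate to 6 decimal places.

Error is O(h^4); halving h shrinks it by 2^4 = 16.
Weighted: 57.3072816880 − 3.5864903148 = 53.7207913732
Denominator 16 − 1 = 15.
(16×3.5817051055 − 3.5864903148)/(16 − 1) = 3.5813860915
Gap between inputs: 4.785e-03; correction applied: −0.0003190140.

3.581386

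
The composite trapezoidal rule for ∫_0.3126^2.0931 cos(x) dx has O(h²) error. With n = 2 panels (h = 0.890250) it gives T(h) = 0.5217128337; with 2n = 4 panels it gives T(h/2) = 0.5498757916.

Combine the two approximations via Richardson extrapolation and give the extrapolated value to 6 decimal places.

Order 2 gives 2^r = 4 and 2^r − 1 = 3.
Difference of the inputs: 0.5498757916 − 0.5217128337 = 0.0281629579
Correction (A(h/2) − A(h))/(4 − 1) = 0.0281629579/3 = 0.0093876526
R = 0.5498757916 + 0.0093876526 = 0.5592634442

0.559263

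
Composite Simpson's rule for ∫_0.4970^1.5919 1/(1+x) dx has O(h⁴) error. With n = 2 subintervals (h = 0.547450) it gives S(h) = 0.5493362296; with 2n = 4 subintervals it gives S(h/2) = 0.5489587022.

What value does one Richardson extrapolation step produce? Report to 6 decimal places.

0.548934

Method order is 4; weight 2^4 = 16.
2^4 × A(h/2) = 8.7833392352; minus A(h) gives 8.2340030056.
8.2340030056 ÷ 15 = 0.5489335337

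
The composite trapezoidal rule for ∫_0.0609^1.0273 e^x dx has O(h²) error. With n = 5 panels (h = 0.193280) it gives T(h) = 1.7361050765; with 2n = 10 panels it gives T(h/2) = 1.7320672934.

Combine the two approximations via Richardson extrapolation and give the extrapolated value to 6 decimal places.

1.730721

Method order is 2; weight 2^2 = 4.
Weighted: 6.9282691736 − 1.7361050765 = 5.1921640971
Denominator 4 − 1 = 3.
R = 5.1921640971/3 = 1.7307213657
Shift from A(h/2): −0.0013459277.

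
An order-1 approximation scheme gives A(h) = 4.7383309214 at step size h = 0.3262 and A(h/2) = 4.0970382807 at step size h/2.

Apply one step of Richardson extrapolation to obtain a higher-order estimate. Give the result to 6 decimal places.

Error is O(h^1); halving h shrinks it by 2^1 = 2.
2^1 × A(h/2) = 8.1940765614; minus A(h) gives 3.4557456400.
3.4557456400 ÷ 1 = 3.4557456400

3.455746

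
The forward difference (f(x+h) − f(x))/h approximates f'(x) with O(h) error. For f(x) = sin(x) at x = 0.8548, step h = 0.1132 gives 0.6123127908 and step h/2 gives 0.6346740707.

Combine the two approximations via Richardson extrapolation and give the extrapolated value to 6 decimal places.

0.657035

r = 1: numerator weight 2, denominator 1.
Top: 2(0.6346740707) − (0.6123127908) = 0.6570353506
R = 0.6570353506/1 = 0.6570353506
Shift from A(h/2): +0.0223612799.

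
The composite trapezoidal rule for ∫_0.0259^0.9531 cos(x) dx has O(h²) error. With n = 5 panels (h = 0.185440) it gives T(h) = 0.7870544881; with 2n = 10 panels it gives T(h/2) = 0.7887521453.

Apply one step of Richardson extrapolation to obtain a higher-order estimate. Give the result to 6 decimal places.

0.789318

Order 2 gives 2^r = 4 and 2^r − 1 = 3.
4×0.7887521453 − 0.7870544881 = 2.3679540931
Denominator 4 − 1 = 3.
So the Richardson estimate is 0.7893180310.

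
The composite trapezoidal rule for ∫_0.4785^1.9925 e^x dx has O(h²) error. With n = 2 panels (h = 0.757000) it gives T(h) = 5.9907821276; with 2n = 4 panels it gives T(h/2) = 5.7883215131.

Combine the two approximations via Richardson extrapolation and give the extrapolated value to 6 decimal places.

r = 2: numerator weight 4, denominator 3.
Top: 4(5.7883215131) − (5.9907821276) = 17.1625039248
Denominator 4 − 1 = 3.
Result: 5.7208346416

5.720835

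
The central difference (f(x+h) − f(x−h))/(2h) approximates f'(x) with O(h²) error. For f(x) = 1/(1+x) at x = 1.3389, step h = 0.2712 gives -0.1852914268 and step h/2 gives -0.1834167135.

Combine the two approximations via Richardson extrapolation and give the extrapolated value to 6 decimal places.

-0.182792

r = 2: numerator weight 4, denominator 3.
4·(-0.1834167135) = -0.7336668540; subtract (-0.1852914268) → -0.5483754272
Denominator 4 − 1 = 3.
So the Richardson estimate is -0.1827918091.
Gap between inputs: 1.875e-03; correction applied: +0.0006249044.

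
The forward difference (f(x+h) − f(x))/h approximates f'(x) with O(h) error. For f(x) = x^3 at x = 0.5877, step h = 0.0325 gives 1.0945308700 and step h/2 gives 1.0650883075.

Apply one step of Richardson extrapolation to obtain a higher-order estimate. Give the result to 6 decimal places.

Leading term ∝ h^1; use weight 2 = 2^1.
A(h/2) − A(h) = 1.0650883075 − 1.0945308700 = -0.0294425625
Correction (A(h/2) − A(h))/(2 − 1) = (-0.0294425625)/1 = -0.0294425625
R = 1.0650883075 − 0.0294425625 = 1.0356457450
Correction |R − A(h/2)| = 2.944e-02; gap |A(h/2) − A(h)| = 2.944e-02.

1.035646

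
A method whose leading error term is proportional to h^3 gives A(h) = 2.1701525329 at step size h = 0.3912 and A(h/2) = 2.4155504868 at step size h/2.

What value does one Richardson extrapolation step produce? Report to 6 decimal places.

2.450607

Leading term ∝ h^3; use weight 8 = 2^3.
A(h/2) − A(h) = 2.4155504868 − 2.1701525329 = 0.2453979539
Divide by 2^3 − 1 = 7: 0.2453979539/7 = 0.0350568506
R = A(h/2) + (A(h/2) − A(h))/7 = 2.4155504868 + 0.0350568506 = 2.4506073374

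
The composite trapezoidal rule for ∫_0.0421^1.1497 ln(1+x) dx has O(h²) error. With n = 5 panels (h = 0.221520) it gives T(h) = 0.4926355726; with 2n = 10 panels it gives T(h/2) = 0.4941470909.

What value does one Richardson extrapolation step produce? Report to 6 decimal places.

0.494651

Error is O(h^2); halving h shrinks it by 2^2 = 4.
4 × 0.4941470909 = 1.9765883636; subtract 0.4926355726 → 1.4839527910
(4 × 0.4941470909 − 0.4926355726)/(4 − 1) = 0.4946509303
Correction |R − A(h/2)| = 5.038e-04; gap |A(h/2) − A(h)| = 1.512e-03.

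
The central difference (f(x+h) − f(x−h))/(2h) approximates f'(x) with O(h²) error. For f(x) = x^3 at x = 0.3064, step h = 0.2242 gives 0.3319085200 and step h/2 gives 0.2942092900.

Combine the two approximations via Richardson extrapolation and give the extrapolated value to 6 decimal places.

0.281643

Leading term ∝ h^2; use weight 4 = 2^2.
Numerator 4*A(h/2) − A(h) = 4*0.2942092900 − 0.3319085200 = 0.8449286400
Denominator 4 − 1 = 3.
(4*0.2942092900 − 0.3319085200)/(4 − 1) = 0.2816428800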